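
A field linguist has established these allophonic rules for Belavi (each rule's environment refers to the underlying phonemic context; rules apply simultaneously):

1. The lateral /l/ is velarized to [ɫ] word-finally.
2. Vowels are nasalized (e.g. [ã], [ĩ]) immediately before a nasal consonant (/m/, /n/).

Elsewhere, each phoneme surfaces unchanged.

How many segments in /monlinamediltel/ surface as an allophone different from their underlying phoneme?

Segments that undergo a rule: /o/ → [õ] (rule 2); /i/ → [ĩ] (rule 2); /a/ → [ã] (rule 2); /l/ → [ɫ] (rule 1).
All other segments surface unchanged.

4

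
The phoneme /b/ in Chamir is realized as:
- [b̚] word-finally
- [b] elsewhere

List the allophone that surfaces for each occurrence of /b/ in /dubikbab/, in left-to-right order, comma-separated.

[b], [b], [b̚]

Occurrence 1 (position 3): no conditioning environment matches → elsewhere allophone [b].
Occurrence 2 (position 6): no conditioning environment matches → elsewhere allophone [b].
Occurrence 3 (position 8): word-finally → [b̚].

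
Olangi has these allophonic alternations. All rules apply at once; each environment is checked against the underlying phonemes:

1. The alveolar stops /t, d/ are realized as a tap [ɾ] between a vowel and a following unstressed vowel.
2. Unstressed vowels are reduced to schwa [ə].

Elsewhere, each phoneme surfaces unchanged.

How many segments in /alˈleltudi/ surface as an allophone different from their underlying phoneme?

Segments that undergo a rule: /a/ → [ə] (rule 2); /u/ → [ə] (rule 2); /d/ → [ɾ] (rule 1); /i/ → [ə] (rule 2).
All other segments surface unchanged.

4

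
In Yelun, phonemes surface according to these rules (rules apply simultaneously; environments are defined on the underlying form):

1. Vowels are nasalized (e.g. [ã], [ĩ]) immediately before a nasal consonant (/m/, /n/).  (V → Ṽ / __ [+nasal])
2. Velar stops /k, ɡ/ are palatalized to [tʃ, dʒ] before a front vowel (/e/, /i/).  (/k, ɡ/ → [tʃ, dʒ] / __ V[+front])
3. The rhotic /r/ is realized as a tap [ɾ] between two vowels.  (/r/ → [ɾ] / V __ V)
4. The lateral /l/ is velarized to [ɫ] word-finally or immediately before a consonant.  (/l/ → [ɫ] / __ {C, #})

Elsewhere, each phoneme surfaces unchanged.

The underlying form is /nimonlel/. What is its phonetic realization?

/n/ (word-initial): no rule targets it → [n].
/i/ meets the environment for rule 1 (before a nasal consonant) → [ĩ].
/m/ stays [m].
/o/ — between /m/ and /n/, before a nasal consonant — surfaces as [õ] (rule 1).
/n/ (between /o/ and /l/) is unaffected → [n].
/l/ (between /n/ and /e/) fails the environment for rule 4, so it stays [l].
/e/ (between /l/ and /l/) fails the environment for rule 1, so it stays [e].
/l/ (word-final): word-finally or immediately before a consonant, so rule 4 applies → [ɫ].

[nĩmõnleɫ]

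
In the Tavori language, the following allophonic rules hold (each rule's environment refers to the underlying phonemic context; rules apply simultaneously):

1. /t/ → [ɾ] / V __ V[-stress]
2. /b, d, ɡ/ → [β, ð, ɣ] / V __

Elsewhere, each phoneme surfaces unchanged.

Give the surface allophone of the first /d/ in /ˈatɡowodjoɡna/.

/d/ (between /o/ and /j/) occurs immediately after a vowel → [ð] by rule 2.

[ð]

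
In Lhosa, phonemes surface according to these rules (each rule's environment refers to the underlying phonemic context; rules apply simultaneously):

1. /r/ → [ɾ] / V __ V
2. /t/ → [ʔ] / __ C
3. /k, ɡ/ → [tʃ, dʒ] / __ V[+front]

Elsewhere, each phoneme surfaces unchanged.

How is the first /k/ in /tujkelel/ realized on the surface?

[tʃ]

/k/ — between /j/ and /e/, before a front vowel — surfaces as [tʃ] (rule 3).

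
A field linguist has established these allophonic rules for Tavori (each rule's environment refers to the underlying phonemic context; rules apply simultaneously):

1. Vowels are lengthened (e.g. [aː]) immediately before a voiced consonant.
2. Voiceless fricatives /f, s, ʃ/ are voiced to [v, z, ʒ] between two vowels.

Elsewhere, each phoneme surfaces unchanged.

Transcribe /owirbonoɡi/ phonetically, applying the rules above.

/o/ meets the environment for rule 1 (before a voiced consonant) → [oː].
/w/ — not in any rule's target class → [w].
/i/ (between /w/ and /r/) occurs before a voiced consonant → [iː] by rule 1.
/r/ (between /i/ and /b/) is unaffected → [r].
/b/ stays [b].
/o/ — between /b/ and /n/, before a voiced consonant — surfaces as [oː] (rule 1).
/n/ — not in any rule's target class → [n].
/o/ meets the environment for rule 1 (before a voiced consonant) → [oː].
/ɡ/ (between /o/ and /i/) is unaffected → [ɡ].
/i/ (word-final): rule 1 targets it, but not before a voiced consonant → unchanged [i].

[oːwiːrboːnoːɡi]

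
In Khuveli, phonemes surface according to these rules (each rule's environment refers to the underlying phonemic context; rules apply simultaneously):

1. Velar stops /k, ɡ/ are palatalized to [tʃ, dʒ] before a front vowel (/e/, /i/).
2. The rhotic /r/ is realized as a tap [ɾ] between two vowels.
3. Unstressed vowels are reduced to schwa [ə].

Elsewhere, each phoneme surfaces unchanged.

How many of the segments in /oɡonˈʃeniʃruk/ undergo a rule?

Segments that undergo a rule: /o/ → [ə] (rule 3); /o/ → [ə] (rule 3); /i/ → [ə] (rule 3); /u/ → [ə] (rule 3).
All other segments surface unchanged.

4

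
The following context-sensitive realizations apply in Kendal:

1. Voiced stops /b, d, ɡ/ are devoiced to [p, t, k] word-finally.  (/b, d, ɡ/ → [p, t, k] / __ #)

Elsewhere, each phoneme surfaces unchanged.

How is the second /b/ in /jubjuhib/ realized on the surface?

/b/ — word-final, word-finally — surfaces as [p] (rule 1).

[p]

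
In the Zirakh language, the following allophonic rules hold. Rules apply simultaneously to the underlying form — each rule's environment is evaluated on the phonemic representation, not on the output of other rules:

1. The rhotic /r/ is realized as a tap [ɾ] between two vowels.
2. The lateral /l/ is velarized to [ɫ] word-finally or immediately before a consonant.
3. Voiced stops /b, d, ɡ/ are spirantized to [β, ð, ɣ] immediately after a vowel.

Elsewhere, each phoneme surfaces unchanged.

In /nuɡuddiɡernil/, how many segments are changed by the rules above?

Segments that undergo a rule: /ɡ/ → [ɣ] (rule 3); /d/ → [ð] (rule 3); /ɡ/ → [ɣ] (rule 3); /l/ → [ɫ] (rule 2).
All other segments surface unchanged.

4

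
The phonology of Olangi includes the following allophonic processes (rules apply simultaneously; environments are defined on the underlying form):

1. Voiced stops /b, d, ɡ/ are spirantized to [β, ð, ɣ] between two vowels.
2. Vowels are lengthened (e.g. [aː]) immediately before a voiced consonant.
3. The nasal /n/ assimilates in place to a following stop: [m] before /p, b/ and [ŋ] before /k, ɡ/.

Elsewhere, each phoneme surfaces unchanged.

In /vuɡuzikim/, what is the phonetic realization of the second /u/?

[uː]

Rule 2 applies to /u/ (between /ɡ/ and /z/: before a voiced consonant) → [uː].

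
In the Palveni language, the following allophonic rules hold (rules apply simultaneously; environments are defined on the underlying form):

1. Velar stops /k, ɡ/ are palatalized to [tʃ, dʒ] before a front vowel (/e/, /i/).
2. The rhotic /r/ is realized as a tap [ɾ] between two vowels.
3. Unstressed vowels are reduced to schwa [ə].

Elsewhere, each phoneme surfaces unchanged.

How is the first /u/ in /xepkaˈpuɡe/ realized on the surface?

/u/ (between /p/ and /ɡ/): rule 3 targets it, but not in an unstressed syllable → unchanged [u].

[u]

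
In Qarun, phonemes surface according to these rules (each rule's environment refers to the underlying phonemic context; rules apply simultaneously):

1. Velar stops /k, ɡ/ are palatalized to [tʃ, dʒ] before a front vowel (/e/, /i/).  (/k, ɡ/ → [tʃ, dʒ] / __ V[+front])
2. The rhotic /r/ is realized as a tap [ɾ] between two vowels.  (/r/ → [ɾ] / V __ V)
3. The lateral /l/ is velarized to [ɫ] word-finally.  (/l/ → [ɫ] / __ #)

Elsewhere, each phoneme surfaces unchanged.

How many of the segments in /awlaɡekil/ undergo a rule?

3

Segments that undergo a rule: /ɡ/ → [dʒ] (rule 1); /k/ → [tʃ] (rule 1); /l/ → [ɫ] (rule 3).
All other segments surface unchanged.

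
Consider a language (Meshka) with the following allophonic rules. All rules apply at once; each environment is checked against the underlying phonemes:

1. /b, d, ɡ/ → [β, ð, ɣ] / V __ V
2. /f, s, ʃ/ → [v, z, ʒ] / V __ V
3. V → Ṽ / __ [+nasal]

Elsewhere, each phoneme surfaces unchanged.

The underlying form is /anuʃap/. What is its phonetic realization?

/a/ (word-initial) occurs before a nasal consonant → [ã] by rule 3.
/n/ (between /a/ and /u/): no rule targets it → [n].
/u/ — between /n/ and /ʃ/; rule 3 does not apply here → [u].
/ʃ/ — between /u/ and /a/, between two vowels — surfaces as [ʒ] (rule 2).
/a/ (between /ʃ/ and /p/): rule 3 targets it, but not before a nasal consonant → unchanged [a].
/p/ (word-final) is unaffected → [p].

[ãnuʒap]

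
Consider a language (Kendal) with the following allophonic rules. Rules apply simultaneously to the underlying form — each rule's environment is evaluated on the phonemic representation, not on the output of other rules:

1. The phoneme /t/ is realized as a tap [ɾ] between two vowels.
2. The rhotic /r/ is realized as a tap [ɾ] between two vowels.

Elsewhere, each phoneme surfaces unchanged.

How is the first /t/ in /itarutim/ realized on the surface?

/t/ — between /i/ and /a/, between two vowels — surfaces as [ɾ] (rule 1).

[ɾ]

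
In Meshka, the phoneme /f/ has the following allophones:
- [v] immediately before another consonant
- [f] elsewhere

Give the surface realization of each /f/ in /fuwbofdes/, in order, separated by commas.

Occurrence 1 (position 1): no conditioning environment matches → elsewhere allophone [f].
Occurrence 2 (position 6): immediately before another consonant → [v].

[f], [v]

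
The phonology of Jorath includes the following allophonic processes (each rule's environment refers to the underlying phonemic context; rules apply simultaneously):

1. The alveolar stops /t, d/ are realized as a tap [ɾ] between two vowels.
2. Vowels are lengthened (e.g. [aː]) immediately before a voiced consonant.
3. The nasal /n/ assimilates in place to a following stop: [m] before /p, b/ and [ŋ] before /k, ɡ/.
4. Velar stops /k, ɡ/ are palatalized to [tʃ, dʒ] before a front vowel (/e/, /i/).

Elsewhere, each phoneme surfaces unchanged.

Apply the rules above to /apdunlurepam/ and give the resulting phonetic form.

[apduːnluːrepaːm]

/a/ (word-initial) fails the environment for rule 2, so it stays [a].
/p/ — not in any rule's target class → [p].
/d/ — between /p/ and /u/; rule 1 does not apply here → [d].
/u/ (between /d/ and /n/): before a voiced consonant, so rule 2 applies → [uː].
/n/ (between /u/ and /l/): rule 3 targets it, but not before a labial or velar stop → unchanged [n].
/l/ stays [l].
/u/ — between /l/ and /r/, before a voiced consonant — surfaces as [uː] (rule 2).
/r/ stays [r].
/e/ (between /r/ and /p/) is in the target of rule 2 but the environment (before a voiced consonant) is not met → [e].
/p/ stays [p].
/a/ (between /p/ and /m/): before a voiced consonant, so rule 2 applies → [aː].
/m/ stays [m].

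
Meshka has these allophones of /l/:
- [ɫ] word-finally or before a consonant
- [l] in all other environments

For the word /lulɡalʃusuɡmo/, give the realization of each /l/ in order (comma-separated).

[l], [ɫ], [ɫ]

Occurrence 1 (position 1): no conditioning environment matches → elsewhere allophone [l].
Occurrence 2 (position 3): word-finally or before a consonant → [ɫ].
Occurrence 3 (position 6): word-finally or before a consonant → [ɫ].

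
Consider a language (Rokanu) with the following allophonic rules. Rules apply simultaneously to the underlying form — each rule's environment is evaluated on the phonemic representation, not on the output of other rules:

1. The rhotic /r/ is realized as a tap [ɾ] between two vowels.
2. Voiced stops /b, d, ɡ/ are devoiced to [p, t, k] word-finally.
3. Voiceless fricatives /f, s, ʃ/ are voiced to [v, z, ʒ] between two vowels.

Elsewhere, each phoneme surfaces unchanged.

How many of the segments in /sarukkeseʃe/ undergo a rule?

Segments that undergo a rule: /r/ → [ɾ] (rule 1); /s/ → [z] (rule 3); /ʃ/ → [ʒ] (rule 3).
All other segments surface unchanged.

3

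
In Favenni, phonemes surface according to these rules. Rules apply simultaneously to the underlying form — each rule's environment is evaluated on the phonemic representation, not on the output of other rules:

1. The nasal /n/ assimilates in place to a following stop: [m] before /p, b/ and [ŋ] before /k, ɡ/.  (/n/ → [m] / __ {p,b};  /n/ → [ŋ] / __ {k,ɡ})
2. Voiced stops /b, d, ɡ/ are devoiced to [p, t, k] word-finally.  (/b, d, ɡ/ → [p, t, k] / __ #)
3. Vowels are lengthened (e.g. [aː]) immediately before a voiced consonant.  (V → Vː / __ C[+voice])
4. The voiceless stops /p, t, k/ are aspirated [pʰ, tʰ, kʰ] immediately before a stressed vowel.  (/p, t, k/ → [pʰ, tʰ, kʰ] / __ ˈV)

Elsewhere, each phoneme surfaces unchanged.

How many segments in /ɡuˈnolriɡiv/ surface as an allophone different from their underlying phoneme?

4

Segments that undergo a rule: /u/ → [uː] (rule 3); /o/ → [oː] (rule 3); /i/ → [iː] (rule 3); /i/ → [iː] (rule 3).
All other segments surface unchanged.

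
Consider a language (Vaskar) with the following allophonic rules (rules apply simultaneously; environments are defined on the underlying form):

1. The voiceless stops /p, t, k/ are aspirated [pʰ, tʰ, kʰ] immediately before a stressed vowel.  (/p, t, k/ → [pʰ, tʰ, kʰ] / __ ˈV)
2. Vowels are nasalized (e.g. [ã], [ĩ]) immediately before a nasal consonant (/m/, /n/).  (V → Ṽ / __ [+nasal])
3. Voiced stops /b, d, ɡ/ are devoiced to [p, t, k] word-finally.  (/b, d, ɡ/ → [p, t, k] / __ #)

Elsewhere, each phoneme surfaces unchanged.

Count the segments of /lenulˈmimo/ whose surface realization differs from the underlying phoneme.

Segments that undergo a rule: /e/ → [ẽ] (rule 2); /i/ → [ĩ] (rule 2).
All other segments surface unchanged.

2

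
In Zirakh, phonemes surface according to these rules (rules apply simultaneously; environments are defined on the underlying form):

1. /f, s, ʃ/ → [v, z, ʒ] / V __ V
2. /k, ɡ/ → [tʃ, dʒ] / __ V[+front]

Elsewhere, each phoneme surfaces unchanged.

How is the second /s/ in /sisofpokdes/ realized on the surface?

Rule 1 applies to /s/ (between /i/ and /o/: between two vowels) → [z].

[z]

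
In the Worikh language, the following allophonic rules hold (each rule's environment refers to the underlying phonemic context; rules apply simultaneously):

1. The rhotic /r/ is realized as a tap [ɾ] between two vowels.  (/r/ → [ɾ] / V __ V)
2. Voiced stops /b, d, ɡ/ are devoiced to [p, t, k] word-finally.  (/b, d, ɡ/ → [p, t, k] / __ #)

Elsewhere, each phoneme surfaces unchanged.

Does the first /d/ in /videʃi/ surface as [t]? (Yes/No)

/d/ (between /i/ and /e/): rule 2 targets it, but not word-finally → unchanged [d].
The actual realization is [d], not [t].

No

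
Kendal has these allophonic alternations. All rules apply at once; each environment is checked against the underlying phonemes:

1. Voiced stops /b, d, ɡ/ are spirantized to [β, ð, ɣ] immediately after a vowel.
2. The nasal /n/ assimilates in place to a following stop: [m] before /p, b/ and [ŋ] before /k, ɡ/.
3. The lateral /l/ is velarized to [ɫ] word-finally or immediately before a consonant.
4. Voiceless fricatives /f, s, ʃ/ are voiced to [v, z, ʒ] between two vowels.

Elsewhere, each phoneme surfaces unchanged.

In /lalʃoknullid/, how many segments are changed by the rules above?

Segments that undergo a rule: /l/ → [ɫ] (rule 3); /l/ → [ɫ] (rule 3); /d/ → [ð] (rule 1).
All other segments surface unchanged.

3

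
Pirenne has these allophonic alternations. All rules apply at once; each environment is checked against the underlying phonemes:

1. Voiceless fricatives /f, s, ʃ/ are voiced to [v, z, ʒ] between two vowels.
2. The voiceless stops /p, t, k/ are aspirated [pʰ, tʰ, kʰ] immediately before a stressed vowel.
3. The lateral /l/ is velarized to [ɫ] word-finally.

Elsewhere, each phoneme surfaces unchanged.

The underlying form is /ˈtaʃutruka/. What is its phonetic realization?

Rule 2 applies to /t/ (word-initial: immediately before a stressed vowel) → [tʰ].
/a/ (between /t/ and /ʃ/): no rule targets it → [a].
/ʃ/ (between /a/ and /u/) occurs between two vowels → [ʒ] by rule 1.
/u/ (between /ʃ/ and /t/): no rule targets it → [u].
/t/ (between /u/ and /r/) fails the environment for rule 2, so it stays [t].
/r/ (between /t/ and /u/) is unaffected → [r].
/u/ — not in any rule's target class → [u].
/k/ (between /u/ and /a/): rule 2 targets it, but not immediately before a stressed vowel → unchanged [k].
/a/ stays [a].

[ˈtʰaʒutruka]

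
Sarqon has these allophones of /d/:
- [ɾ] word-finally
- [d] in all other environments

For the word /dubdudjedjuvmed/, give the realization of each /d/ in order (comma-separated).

Occurrence 1 (position 1): no conditioning environment matches → elsewhere allophone [d].
Occurrence 2 (position 4): no conditioning environment matches → elsewhere allophone [d].
Occurrence 3 (position 6): no conditioning environment matches → elsewhere allophone [d].
Occurrence 4 (position 9): no conditioning environment matches → elsewhere allophone [d].
Occurrence 5 (position 15): word-finally → [ɾ].

[d], [d], [d], [d], [ɾ]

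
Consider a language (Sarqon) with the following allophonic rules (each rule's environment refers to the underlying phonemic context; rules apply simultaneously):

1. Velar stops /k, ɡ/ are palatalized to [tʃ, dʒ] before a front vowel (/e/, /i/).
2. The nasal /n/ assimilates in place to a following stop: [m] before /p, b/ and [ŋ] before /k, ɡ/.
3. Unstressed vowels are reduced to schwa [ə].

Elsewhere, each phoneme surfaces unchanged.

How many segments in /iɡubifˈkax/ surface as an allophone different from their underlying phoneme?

Segments that undergo a rule: /i/ → [ə] (rule 3); /u/ → [ə] (rule 3); /i/ → [ə] (rule 3).
All other segments surface unchanged.

3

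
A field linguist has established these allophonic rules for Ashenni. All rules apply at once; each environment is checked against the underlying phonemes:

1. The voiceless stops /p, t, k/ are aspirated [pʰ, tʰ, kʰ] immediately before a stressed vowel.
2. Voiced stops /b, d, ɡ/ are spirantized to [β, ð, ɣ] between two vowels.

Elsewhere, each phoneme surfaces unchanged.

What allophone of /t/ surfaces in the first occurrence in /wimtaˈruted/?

/t/ (between /m/ and /a/) is in the target of rule 1 but the environment (immediately before a stressed vowel) is not met → [t].

[t]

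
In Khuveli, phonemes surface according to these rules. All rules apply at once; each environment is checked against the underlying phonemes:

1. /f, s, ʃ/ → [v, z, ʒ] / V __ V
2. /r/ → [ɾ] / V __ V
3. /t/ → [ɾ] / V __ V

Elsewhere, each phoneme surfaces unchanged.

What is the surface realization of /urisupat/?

[uɾizupat]

/u/ (word-initial): no rule targets it → [u].
Rule 2 applies to /r/ (between /u/ and /i/: between two vowels) → [ɾ].
/i/ (between /r/ and /s/): no rule targets it → [i].
/s/ (between /i/ and /u/): between two vowels, so rule 1 applies → [z].
/u/ — not in any rule's target class → [u].
/p/ — not in any rule's target class → [p].
/a/ — not in any rule's target class → [a].
/t/ (word-final) is in the target of rule 3 but the environment (between two vowels) is not met → [t].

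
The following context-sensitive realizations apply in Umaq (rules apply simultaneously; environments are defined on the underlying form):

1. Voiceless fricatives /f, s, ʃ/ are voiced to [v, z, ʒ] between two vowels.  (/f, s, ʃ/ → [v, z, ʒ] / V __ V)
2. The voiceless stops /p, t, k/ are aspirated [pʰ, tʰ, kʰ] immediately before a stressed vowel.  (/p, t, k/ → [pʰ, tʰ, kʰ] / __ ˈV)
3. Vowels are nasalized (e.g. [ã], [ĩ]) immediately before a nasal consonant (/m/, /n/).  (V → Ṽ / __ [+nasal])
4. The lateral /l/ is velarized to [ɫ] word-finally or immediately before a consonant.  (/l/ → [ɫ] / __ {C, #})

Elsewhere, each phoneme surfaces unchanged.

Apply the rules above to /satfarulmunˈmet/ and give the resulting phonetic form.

/s/ (word-initial) is in the target of rule 1 but the environment (between two vowels) is not met → [s].
/a/ — between /s/ and /t/; rule 3 does not apply here → [a].
/t/ — between /a/ and /f/; rule 2 does not apply here → [t].
/f/ — between /t/ and /a/; rule 1 does not apply here → [f].
/a/ (between /f/ and /r/) is in the target of rule 3 but the environment (before a nasal consonant) is not met → [a].
/r/ stays [r].
/u/ (between /r/ and /l/) is in the target of rule 3 but the environment (before a nasal consonant) is not met → [u].
/l/ meets the environment for rule 4 (word-finally or immediately before a consonant) → [ɫ].
/m/ stays [m].
/u/ (between /m/ and /n/) occurs before a nasal consonant → [ũ] by rule 3.
/n/ (between /u/ and /m/): no rule targets it → [n].
/m/ (between /n/ and /e/): no rule targets it → [m].
/e/ (between /m/ and /t/): rule 3 targets it, but not before a nasal consonant → unchanged [e].
/t/ (word-final): rule 2 targets it, but not immediately before a stressed vowel → unchanged [t].

[satfaruɫmũnˈmet]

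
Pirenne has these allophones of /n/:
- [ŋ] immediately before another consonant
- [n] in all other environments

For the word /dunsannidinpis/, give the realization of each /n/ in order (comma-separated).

Occurrence 1 (position 3): immediately before another consonant → [ŋ].
Occurrence 2 (position 6): immediately before another consonant → [ŋ].
Occurrence 3 (position 7): no conditioning environment matches → elsewhere allophone [n].
Occurrence 4 (position 11): immediately before another consonant → [ŋ].

[ŋ], [ŋ], [n], [ŋ]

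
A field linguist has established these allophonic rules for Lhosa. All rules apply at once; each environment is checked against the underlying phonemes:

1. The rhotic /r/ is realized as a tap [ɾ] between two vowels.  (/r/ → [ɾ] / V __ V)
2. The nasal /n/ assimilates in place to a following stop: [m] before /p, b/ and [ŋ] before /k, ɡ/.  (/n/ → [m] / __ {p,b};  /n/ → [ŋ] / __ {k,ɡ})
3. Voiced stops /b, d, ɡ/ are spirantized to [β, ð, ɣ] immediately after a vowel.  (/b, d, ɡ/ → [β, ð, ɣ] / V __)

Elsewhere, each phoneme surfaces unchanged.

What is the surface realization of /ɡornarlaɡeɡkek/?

/ɡ/ (word-initial): rule 3 targets it, but not immediately after a vowel → unchanged [ɡ].
/o/ (between /ɡ/ and /r/) is unaffected → [o].
/r/ — between /o/ and /n/; rule 1 does not apply here → [r].
/n/ (between /r/ and /a/) fails the environment for rule 2, so it stays [n].
/a/ (between /n/ and /r/) is unaffected → [a].
/r/ (between /a/ and /l/) is in the target of rule 1 but the environment (between two vowels) is not met → [r].
/l/ (between /r/ and /a/) is unaffected → [l].
/a/ stays [a].
/ɡ/ (between /a/ and /e/): immediately after a vowel, so rule 3 applies → [ɣ].
/e/ stays [e].
/ɡ/ — between /e/ and /k/, immediately after a vowel — surfaces as [ɣ] (rule 3).
/k/ — not in any rule's target class → [k].
/e/ (between /k/ and /k/): no rule targets it → [e].
/k/ (word-final): no rule targets it → [k].

[ɡornarlaɣeɣkek]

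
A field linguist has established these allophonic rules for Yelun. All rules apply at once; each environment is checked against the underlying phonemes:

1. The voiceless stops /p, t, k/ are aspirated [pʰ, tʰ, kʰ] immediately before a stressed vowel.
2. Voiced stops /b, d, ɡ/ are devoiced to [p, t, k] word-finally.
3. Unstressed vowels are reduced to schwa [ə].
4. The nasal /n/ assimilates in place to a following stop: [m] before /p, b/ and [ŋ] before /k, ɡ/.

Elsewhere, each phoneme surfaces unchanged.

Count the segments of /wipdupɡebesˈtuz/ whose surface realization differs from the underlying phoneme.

Segments that undergo a rule: /i/ → [ə] (rule 3); /u/ → [ə] (rule 3); /e/ → [ə] (rule 3); /e/ → [ə] (rule 3); /t/ → [tʰ] (rule 1).
All other segments surface unchanged.

5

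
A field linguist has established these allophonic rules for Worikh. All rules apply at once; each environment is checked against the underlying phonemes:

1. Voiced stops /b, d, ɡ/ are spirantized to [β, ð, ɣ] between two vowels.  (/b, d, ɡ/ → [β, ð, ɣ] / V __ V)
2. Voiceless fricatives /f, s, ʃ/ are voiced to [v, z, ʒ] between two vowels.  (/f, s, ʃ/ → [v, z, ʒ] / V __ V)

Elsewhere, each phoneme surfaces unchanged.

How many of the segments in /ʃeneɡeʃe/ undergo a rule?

2

Segments that undergo a rule: /ɡ/ → [ɣ] (rule 1); /ʃ/ → [ʒ] (rule 2).
All other segments surface unchanged.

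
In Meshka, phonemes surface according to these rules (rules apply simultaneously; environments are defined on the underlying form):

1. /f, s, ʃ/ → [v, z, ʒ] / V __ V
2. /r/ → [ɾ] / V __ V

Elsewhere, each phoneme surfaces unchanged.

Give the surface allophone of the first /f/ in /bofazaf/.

[v]

Rule 1 applies to /f/ (between /o/ and /a/: between two vowels) → [v].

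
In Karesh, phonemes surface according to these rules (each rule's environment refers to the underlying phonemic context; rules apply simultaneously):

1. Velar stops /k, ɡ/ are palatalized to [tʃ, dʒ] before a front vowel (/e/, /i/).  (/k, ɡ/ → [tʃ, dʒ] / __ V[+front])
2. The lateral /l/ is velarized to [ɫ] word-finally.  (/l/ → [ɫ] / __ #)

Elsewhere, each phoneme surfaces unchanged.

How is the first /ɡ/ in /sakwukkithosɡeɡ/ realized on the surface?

/ɡ/ meets the environment for rule 1 (before a front vowel) → [dʒ].

[dʒ]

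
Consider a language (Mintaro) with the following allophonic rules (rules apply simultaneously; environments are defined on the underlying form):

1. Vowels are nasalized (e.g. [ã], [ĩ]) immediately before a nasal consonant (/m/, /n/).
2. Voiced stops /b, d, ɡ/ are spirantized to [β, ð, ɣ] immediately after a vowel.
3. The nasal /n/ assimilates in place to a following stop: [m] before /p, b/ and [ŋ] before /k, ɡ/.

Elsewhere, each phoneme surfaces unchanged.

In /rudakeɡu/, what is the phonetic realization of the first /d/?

[ð]

Rule 2 applies to /d/ (between /u/ and /a/: immediately after a vowel) → [ð].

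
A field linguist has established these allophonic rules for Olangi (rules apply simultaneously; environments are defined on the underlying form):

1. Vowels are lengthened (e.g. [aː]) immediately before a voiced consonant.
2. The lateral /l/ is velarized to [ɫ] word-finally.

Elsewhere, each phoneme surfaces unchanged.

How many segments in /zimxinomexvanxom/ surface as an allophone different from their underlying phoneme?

Segments that undergo a rule: /i/ → [iː] (rule 1); /i/ → [iː] (rule 1); /o/ → [oː] (rule 1); /a/ → [aː] (rule 1); /o/ → [oː] (rule 1).
All other segments surface unchanged.

5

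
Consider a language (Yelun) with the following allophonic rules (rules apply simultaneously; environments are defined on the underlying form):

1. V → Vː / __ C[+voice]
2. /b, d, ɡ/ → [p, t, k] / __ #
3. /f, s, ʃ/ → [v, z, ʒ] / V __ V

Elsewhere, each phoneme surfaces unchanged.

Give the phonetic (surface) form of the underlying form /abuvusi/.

[aːbuːvuzi]

/a/ meets the environment for rule 1 (before a voiced consonant) → [aː].
/b/ (between /a/ and /u/) fails the environment for rule 2, so it stays [b].
/u/ (between /b/ and /v/): before a voiced consonant, so rule 1 applies → [uː].
/v/ (between /u/ and /u/) is unaffected → [v].
/u/ — between /v/ and /s/; rule 1 does not apply here → [u].
/s/ (between /u/ and /i/): between two vowels, so rule 3 applies → [z].
/i/ (word-final): rule 1 targets it, but not before a voiced consonant → unchanged [i].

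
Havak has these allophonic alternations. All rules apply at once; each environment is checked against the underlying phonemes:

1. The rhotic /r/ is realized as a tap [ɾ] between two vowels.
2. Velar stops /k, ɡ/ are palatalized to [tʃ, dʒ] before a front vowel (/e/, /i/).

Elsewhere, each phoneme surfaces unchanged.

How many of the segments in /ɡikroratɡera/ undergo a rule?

Segments that undergo a rule: /ɡ/ → [dʒ] (rule 2); /r/ → [ɾ] (rule 1); /ɡ/ → [dʒ] (rule 2); /r/ → [ɾ] (rule 1).
All other segments surface unchanged.

4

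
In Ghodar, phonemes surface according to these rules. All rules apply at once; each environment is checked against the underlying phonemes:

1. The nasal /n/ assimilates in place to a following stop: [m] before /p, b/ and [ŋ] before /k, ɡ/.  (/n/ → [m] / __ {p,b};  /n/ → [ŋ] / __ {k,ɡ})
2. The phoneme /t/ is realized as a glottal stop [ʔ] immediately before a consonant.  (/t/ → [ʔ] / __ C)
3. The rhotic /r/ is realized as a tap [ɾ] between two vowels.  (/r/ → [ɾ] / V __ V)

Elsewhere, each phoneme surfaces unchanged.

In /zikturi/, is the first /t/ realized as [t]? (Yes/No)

Yes

/t/ (between /k/ and /u/): rule 2 targets it, but not immediately before a consonant → unchanged [t].
The actual realization is [t], which matches [t].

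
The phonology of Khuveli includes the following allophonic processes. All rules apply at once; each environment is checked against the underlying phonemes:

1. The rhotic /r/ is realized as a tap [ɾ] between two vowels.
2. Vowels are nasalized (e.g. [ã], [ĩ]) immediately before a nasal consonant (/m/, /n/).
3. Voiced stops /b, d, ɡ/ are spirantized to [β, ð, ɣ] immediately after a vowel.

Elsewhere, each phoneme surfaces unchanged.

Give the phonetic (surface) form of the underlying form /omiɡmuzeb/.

/o/ (word-initial) occurs before a nasal consonant → [õ] by rule 2.
/m/ stays [m].
/i/ (between /m/ and /ɡ/) fails the environment for rule 2, so it stays [i].
Rule 3 applies to /ɡ/ (between /i/ and /m/: immediately after a vowel) → [ɣ].
/m/ (between /ɡ/ and /u/) is unaffected → [m].
/u/ (between /m/ and /z/) is in the target of rule 2 but the environment (before a nasal consonant) is not met → [u].
/z/ (between /u/ and /e/) is unaffected → [z].
/e/ (between /z/ and /b/): rule 2 targets it, but not before a nasal consonant → unchanged [e].
/b/ (word-final) occurs immediately after a vowel → [β] by rule 3.

[õmiɣmuzeβ]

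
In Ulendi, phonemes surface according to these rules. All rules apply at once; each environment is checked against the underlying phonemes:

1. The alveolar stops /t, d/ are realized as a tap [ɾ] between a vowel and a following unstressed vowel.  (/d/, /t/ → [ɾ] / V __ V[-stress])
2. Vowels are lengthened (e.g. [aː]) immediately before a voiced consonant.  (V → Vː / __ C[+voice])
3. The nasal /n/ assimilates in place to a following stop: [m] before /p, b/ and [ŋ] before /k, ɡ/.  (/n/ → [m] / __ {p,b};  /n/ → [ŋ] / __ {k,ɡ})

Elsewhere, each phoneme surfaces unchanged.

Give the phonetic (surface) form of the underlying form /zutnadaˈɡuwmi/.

/z/ (word-initial): no rule targets it → [z].
/u/ (between /z/ and /t/) fails the environment for rule 2, so it stays [u].
/t/ (between /u/ and /n/) is in the target of rule 1 but the environment (between a vowel and a following unstressed vowel) is not met → [t].
/n/ (between /t/ and /a/): rule 3 targets it, but not before a labial or velar stop → unchanged [n].
/a/ (between /n/ and /d/): before a voiced consonant, so rule 2 applies → [aː].
/d/ (between /a/ and /a/): between a vowel and a following unstressed vowel, so rule 1 applies → [ɾ].
Rule 2 applies to /a/ (between /d/ and /ɡ/: before a voiced consonant) → [aː].
/ɡ/ — not in any rule's target class → [ɡ].
Rule 2 applies to /u/ (between /ɡ/ and /w/: before a voiced consonant) → [uː].
/w/ stays [w].
/m/ stays [m].
/i/ (word-final) fails the environment for rule 2, so it stays [i].

[zutnaːɾaːˈɡuːwmi]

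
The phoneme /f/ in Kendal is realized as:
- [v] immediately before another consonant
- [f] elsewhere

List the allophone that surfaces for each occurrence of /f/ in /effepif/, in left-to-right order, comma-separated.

[v], [f], [f]

Occurrence 1 (position 2): immediately before another consonant → [v].
Occurrence 2 (position 3): no conditioning environment matches → elsewhere allophone [f].
Occurrence 3 (position 7): no conditioning environment matches → elsewhere allophone [f].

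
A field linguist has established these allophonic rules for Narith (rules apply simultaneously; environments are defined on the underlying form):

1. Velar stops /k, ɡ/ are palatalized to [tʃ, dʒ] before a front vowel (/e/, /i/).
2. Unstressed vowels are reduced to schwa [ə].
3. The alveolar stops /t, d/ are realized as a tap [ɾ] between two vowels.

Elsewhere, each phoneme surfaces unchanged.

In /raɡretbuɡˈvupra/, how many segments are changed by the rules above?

Segments that undergo a rule: /a/ → [ə] (rule 2); /e/ → [ə] (rule 2); /u/ → [ə] (rule 2); /a/ → [ə] (rule 2).
All other segments surface unchanged.

4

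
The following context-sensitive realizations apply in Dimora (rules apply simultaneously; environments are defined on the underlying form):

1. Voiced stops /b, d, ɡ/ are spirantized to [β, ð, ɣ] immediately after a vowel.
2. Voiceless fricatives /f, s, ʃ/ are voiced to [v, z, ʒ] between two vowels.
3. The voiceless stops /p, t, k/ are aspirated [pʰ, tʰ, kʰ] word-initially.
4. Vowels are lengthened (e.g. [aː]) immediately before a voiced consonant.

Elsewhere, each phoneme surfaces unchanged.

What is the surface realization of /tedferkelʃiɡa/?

/t/ (word-initial) occurs word-initially → [tʰ] by rule 3.
/e/ (between /t/ and /d/): before a voiced consonant, so rule 4 applies → [eː].
/d/ meets the environment for rule 1 (immediately after a vowel) → [ð].
/f/ (between /d/ and /e/): rule 2 targets it, but not between two vowels → unchanged [f].
Rule 4 applies to /e/ (between /f/ and /r/: before a voiced consonant) → [eː].
/r/ (between /e/ and /k/): no rule targets it → [r].
/k/ (between /r/ and /e/) is in the target of rule 3 but the environment (word-initially) is not met → [k].
/e/ meets the environment for rule 4 (before a voiced consonant) → [eː].
/l/ (between /e/ and /ʃ/) is unaffected → [l].
/ʃ/ — between /l/ and /i/; rule 2 does not apply here → [ʃ].
/i/ — between /ʃ/ and /ɡ/, before a voiced consonant — surfaces as [iː] (rule 4).
/ɡ/ — between /i/ and /a/, immediately after a vowel — surfaces as [ɣ] (rule 1).
/a/ — word-final; rule 4 does not apply here → [a].

[tʰeːðfeːrkeːlʃiːɣa]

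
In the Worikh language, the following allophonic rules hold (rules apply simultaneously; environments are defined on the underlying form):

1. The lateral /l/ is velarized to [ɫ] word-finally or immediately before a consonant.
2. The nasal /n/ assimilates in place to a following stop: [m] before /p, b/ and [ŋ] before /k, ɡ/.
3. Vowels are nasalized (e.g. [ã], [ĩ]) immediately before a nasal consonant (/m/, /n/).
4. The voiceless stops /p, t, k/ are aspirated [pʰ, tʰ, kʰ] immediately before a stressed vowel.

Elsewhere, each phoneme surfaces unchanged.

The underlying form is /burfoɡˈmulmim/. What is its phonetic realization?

[burfoɡˈmuɫmĩm]

/u/ — between /b/ and /r/; rule 3 does not apply here → [u].
/o/ — between /f/ and /ɡ/; rule 3 does not apply here → [o].
/u/ — between /m/ and /l/; rule 3 does not apply here → [u].
/l/ (between /u/ and /m/) occurs word-finally or immediately before a consonant → [ɫ] by rule 1.
/i/ meets the environment for rule 3 (before a nasal consonant) → [ĩ].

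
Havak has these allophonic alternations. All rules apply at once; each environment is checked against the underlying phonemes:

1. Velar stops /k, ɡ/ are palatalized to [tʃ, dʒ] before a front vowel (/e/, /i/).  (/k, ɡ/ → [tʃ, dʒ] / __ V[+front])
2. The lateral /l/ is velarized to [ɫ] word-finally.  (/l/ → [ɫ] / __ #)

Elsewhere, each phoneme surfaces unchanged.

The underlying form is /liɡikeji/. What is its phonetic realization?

[lidʒitʃeji]

/l/ (word-initial) is in the target of rule 2 but the environment (word-finally) is not met → [l].
/i/ stays [i].
Rule 1 applies to /ɡ/ (between /i/ and /i/: before a front vowel) → [dʒ].
/i/ stays [i].
/k/ (between /i/ and /e/) occurs before a front vowel → [tʃ] by rule 1.
/e/ (between /k/ and /j/): no rule targets it → [e].
/j/ (between /e/ and /i/) is unaffected → [j].
/i/ — not in any rule's target class → [i].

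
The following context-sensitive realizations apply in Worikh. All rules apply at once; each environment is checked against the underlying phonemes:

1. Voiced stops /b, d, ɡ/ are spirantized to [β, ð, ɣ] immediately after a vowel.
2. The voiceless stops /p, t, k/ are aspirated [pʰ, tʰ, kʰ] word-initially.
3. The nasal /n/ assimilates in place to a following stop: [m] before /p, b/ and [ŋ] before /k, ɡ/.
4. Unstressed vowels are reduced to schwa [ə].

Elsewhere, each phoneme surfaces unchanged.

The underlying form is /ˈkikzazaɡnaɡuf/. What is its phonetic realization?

[ˈkʰikzəzəɣnəɣəf]

/k/ meets the environment for rule 2 (word-initially) → [kʰ].
/i/ (between /k/ and /k/) is in the target of rule 4 but the environment (in an unstressed syllable) is not met → [i].
/k/ (between /i/ and /z/): rule 2 targets it, but not word-initially → unchanged [k].
/z/ — not in any rule's target class → [z].
/a/ (between /z/ and /z/) occurs in an unstressed syllable → [ə] by rule 4.
/z/ (between /a/ and /a/) is unaffected → [z].
/a/ (between /z/ and /ɡ/): in an unstressed syllable, so rule 4 applies → [ə].
/ɡ/ — between /a/ and /n/, immediately after a vowel — surfaces as [ɣ] (rule 1).
/n/ (between /ɡ/ and /a/): rule 3 targets it, but not before a labial or velar stop → unchanged [n].
/a/ — between /n/ and /ɡ/, in an unstressed syllable — surfaces as [ə] (rule 4).
Rule 1 applies to /ɡ/ (between /a/ and /u/: immediately after a vowel) → [ɣ].
/u/ (between /ɡ/ and /f/) occurs in an unstressed syllable → [ə] by rule 4.
/f/ — not in any rule's target class → [f].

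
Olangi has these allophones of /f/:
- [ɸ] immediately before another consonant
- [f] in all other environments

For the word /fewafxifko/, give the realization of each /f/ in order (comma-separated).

Occurrence 1 (position 1): no conditioning environment matches → elsewhere allophone [f].
Occurrence 2 (position 5): immediately before another consonant → [ɸ].
Occurrence 3 (position 8): immediately before another consonant → [ɸ].

[f], [ɸ], [ɸ]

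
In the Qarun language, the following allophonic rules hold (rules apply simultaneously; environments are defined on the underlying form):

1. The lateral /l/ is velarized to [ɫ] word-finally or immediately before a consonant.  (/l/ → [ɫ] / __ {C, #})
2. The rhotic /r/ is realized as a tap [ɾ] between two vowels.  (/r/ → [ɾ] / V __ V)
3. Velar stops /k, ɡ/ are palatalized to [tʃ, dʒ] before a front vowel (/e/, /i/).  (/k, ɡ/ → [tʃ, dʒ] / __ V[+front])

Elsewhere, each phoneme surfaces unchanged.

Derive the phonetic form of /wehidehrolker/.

/w/ stays [w].
/e/ (between /w/ and /h/) is unaffected → [e].
/h/ — not in any rule's target class → [h].
/i/ — not in any rule's target class → [i].
/d/ (between /i/ and /e/): no rule targets it → [d].
/e/ — not in any rule's target class → [e].
/h/ stays [h].
/r/ (between /h/ and /o/): rule 2 targets it, but not between two vowels → unchanged [r].
/o/ — not in any rule's target class → [o].
Rule 1 applies to /l/ (between /o/ and /k/: word-finally or immediately before a consonant) → [ɫ].
/k/ — between /l/ and /e/, before a front vowel — surfaces as [tʃ] (rule 3).
/e/ — not in any rule's target class → [e].
/r/ — word-final; rule 2 does not apply here → [r].

[wehidehroɫtʃer]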